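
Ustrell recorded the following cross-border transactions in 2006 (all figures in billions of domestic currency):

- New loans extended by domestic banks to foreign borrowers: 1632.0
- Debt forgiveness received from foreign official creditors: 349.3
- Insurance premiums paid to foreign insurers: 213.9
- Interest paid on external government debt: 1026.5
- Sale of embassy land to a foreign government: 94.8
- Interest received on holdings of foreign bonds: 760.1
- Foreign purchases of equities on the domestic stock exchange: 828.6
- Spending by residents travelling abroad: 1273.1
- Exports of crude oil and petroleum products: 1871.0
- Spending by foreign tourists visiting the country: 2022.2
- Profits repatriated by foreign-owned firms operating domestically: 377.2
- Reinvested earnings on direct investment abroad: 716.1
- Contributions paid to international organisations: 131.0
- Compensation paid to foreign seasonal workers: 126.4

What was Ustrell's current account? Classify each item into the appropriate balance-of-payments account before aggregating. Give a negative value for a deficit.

Goods: 1871.0
Services: 2022.2 - 1273.1 - 213.9 = 535.2
Primary income: 716.1 + 760.1 - 377.2 - 1026.5 - 126.4 = -53.9
Secondary income: -131.0
Current account = 1871.0 + 535.2 + (-53.9) + (-131.0) = 2221.3
(Excluded from the current account — financial account: new loans extended by domestic banks to foreign borrowers 1632.0, foreign purchases of equities on the domestic stock exchange 828.6; capital account: debt forgiveness received from foreign official creditors 349.3, sale of embassy land to a foreign government 94.8.)

2221.3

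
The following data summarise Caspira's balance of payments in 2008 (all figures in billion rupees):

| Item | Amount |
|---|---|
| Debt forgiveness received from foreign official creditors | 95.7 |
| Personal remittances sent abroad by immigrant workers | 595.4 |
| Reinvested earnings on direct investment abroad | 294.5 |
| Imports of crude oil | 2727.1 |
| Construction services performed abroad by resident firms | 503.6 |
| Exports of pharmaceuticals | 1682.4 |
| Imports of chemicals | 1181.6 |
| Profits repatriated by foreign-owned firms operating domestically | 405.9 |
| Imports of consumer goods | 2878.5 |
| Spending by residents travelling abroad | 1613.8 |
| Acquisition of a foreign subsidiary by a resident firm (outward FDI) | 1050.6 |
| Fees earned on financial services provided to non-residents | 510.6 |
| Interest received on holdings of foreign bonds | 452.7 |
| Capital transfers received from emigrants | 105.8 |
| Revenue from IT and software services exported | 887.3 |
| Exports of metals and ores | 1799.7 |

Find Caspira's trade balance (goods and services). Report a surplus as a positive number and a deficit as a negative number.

Goods: -2727.1 - 2878.5 + 1799.7 - 1181.6 + 1682.4 = -3305.1
Services: -1613.8 + 510.6 + 503.6 + 887.3 = 287.7
Trade balance = -3305.1 + 287.7 = -3017.4
(Excluded from the trade balance — capital account: debt forgiveness received from foreign official creditors 95.7, capital transfers received from emigrants 105.8; secondary income: personal remittances sent abroad by immigrant workers 595.4; primary income: reinvested earnings on direct investment abroad 294.5, profits repatriated by foreign-owned firms operating domestically 405.9, interest received on holdings of foreign bonds 452.7; financial account: acquisition of a foreign subsidiary by a resident firm (outward FDI) 1050.6.)

-3017.4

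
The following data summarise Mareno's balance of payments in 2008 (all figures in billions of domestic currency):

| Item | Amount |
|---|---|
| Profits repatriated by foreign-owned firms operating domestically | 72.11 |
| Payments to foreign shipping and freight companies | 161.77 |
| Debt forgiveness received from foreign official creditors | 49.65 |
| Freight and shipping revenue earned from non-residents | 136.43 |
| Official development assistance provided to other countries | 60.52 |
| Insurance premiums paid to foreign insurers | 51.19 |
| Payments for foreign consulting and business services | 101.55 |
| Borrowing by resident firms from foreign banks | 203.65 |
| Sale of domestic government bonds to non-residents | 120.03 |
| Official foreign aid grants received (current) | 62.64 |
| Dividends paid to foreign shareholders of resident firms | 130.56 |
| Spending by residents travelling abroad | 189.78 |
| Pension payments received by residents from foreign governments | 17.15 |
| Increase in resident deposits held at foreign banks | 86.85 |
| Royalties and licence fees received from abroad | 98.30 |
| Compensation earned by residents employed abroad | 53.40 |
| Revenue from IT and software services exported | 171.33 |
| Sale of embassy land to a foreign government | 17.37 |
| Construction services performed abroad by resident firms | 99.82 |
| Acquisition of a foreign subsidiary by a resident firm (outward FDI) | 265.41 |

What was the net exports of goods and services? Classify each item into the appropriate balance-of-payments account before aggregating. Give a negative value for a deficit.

1.59

Services: -101.55 - 161.77 - 51.19 + 98.30 + 99.82 + 171.33 + 136.43 - 189.78 = 1.59
Trade balance = 0.00 + 1.59 = 1.59
(Excluded from the trade balance — primary income: profits repatriated by foreign-owned firms operating domestically 72.11, dividends paid to foreign shareholders of resident firms 130.56, compensation earned by residents employed abroad 53.40; capital account: debt forgiveness received from foreign official creditors 49.65, sale of embassy land to a foreign government 17.37; secondary income: official development assistance provided to other countries 60.52, official foreign aid grants received (current) 62.64, pension payments received by residents from foreign governments 17.15; financial account: borrowing by resident firms from foreign banks 203.65, sale of domestic government bonds to non-residents 120.03, increase in resident deposits held at foreign banks 86.85, acquisition of a foreign subsidiary by a resident firm (outward FDI) 265.41.)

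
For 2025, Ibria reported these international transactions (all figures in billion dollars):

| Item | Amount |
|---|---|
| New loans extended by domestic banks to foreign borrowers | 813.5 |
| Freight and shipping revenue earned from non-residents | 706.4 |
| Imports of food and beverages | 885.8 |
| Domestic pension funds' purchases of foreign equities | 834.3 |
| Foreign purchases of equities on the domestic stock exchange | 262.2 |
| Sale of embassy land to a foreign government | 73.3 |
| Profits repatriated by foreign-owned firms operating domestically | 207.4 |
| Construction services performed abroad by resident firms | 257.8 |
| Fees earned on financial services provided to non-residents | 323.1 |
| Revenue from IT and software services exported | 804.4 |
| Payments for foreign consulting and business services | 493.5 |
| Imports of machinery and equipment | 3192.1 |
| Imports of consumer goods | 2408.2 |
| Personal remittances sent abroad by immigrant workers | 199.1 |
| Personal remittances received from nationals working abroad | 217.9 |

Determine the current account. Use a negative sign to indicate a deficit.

-5076.5

Goods: -3192.1 - 885.8 - 2408.2 = -6486.1
Services: 706.4 - 493.5 + 804.4 + 257.8 + 323.1 = 1598.2
Primary income: -207.4
Secondary income: 217.9 - 199.1 = 18.8
Current account = (-6486.1) + 1598.2 + (-207.4) + 18.8 = -5076.5
(Excluded from the current account — financial account: new loans extended by domestic banks to foreign borrowers 813.5, domestic pension funds' purchases of foreign equities 834.3, foreign purchases of equities on the domestic stock exchange 262.2; capital account: sale of embassy land to a foreign government 73.3.)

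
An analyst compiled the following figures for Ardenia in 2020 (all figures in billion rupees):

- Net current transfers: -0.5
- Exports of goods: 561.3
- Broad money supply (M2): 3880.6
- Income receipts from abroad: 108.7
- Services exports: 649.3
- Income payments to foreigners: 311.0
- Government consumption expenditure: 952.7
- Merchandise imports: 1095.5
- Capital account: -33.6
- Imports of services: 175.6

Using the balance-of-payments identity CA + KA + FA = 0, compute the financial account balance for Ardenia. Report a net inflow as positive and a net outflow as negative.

Goods balance = 561.3 - 1095.5 = -534.2
Services balance = 649.3 - 175.6 = 473.7
Trade balance (goods + services) = -534.2 + 473.7 = -60.5
Net primary income = 108.7 - 311.0 = -202.3
Net secondary income = -0.5
Current account = -60.5 + (-202.3) + (-0.5) = -263.3
Financial account = -(-263.3 + (-33.6)) = 296.9

296.9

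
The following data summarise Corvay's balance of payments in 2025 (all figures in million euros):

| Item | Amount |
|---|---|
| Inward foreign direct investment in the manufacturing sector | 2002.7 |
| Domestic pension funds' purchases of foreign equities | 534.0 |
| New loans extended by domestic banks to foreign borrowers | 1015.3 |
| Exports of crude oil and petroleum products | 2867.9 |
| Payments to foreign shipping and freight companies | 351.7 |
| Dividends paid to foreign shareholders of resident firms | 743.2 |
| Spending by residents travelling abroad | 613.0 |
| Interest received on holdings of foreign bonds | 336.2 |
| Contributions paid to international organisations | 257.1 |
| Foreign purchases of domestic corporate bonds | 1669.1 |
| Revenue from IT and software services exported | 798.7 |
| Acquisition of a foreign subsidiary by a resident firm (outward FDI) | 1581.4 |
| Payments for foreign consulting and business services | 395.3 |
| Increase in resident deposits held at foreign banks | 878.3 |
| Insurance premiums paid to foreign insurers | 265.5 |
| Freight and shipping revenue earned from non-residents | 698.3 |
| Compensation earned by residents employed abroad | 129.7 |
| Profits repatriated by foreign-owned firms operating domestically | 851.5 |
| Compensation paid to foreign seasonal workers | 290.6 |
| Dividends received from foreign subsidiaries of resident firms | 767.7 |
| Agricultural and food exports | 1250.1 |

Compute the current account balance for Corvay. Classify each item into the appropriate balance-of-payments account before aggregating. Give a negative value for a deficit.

3080.7

Goods: 1250.1 + 2867.9 = 4118.0
Services: -351.7 + 698.3 - 395.3 - 265.5 + 798.7 - 613.0 = -128.5
Primary income: 336.2 + 767.7 - 290.6 - 851.5 - 743.2 + 129.7 = -651.7
Secondary income: -257.1
Current account = 4118.0 + (-128.5) + (-651.7) + (-257.1) = 3080.7
(Excluded from the current account — financial account: inward foreign direct investment in the manufacturing sector 2002.7, domestic pension funds' purchases of foreign equities 534.0, new loans extended by domestic banks to foreign borrowers 1015.3, foreign purchases of domestic corporate bonds 1669.1, acquisition of a foreign subsidiary by a resident firm (outward FDI) 1581.4, increase in resident deposits held at foreign banks 878.3.)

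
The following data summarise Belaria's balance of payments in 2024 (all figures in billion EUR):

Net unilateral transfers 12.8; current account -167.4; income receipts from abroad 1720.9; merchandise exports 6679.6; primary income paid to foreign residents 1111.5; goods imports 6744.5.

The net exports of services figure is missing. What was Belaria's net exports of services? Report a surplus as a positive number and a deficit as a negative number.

-724.7

Current account = goods balance + services balance + net primary income + net secondary income
Sum of the known components = 557.3
Net exports of services = CA - (known components) = -167.4 - 557.3 = -724.7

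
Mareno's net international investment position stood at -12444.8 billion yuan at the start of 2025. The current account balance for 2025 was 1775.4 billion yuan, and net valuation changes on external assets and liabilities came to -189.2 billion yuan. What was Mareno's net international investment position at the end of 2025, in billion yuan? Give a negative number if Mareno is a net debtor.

-10858.6

Change in NIIP = current account + net valuation change = 1775.4 + (-189.2) = 1586.2
End-of-year NIIP = -12444.8 + 1586.2 = -10858.6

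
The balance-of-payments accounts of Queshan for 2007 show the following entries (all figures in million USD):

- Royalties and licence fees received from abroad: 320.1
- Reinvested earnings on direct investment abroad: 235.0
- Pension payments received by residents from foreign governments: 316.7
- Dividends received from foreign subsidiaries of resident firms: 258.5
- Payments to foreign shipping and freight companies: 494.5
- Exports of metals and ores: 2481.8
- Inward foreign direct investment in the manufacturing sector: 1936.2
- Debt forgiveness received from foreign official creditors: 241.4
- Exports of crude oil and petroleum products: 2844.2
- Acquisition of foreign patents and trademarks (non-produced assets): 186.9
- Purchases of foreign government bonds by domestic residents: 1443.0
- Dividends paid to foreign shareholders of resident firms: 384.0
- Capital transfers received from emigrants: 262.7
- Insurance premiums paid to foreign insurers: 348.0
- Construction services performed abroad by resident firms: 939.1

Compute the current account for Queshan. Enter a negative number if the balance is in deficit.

Goods: 2844.2 + 2481.8 = 5326.0
Services: 320.1 - 494.5 - 348.0 + 939.1 = 416.7
Primary income: -384.0 + 258.5 + 235.0 = 109.5
Secondary income: 316.7
Current account = 5326.0 + 416.7 + 109.5 + 316.7 = 6168.9
(Excluded from the current account — financial account: inward foreign direct investment in the manufacturing sector 1936.2, purchases of foreign government bonds by domestic residents 1443.0; capital account: debt forgiveness received from foreign official creditors 241.4, acquisition of foreign patents and trademarks (non-produced assets) 186.9, capital transfers received from emigrants 262.7.)

6168.9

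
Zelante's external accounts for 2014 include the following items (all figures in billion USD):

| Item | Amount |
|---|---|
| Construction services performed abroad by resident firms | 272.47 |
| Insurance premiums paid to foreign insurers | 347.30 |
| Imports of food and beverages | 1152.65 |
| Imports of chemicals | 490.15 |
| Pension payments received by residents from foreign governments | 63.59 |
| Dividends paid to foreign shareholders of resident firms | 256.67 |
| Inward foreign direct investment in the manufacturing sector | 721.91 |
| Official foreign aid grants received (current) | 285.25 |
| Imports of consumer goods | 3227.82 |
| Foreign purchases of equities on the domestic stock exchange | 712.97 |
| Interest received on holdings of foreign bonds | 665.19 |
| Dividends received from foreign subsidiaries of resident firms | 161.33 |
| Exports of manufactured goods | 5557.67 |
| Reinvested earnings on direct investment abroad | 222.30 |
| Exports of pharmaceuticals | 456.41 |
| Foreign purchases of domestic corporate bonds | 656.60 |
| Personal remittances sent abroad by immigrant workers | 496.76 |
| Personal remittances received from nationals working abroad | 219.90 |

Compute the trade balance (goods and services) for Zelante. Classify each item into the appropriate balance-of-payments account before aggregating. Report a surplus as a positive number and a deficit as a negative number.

Goods: -3227.82 - 490.15 - 1152.65 + 5557.67 + 456.41 = 1143.46
Services: -347.30 + 272.47 = -74.83
Trade balance = 1143.46 + (-74.83) = 1068.63
(Excluded from the trade balance — secondary income: pension payments received by residents from foreign governments 63.59, official foreign aid grants received (current) 285.25, personal remittances sent abroad by immigrant workers 496.76, personal remittances received from nationals working abroad 219.90; primary income: dividends paid to foreign shareholders of resident firms 256.67, interest received on holdings of foreign bonds 665.19, dividends received from foreign subsidiaries of resident firms 161.33, reinvested earnings on direct investment abroad 222.30; financial account: inward foreign direct investment in the manufacturing sector 721.91, foreign purchases of equities on the domestic stock exchange 712.97, foreign purchases of domestic corporate bonds 656.60.)

1068.63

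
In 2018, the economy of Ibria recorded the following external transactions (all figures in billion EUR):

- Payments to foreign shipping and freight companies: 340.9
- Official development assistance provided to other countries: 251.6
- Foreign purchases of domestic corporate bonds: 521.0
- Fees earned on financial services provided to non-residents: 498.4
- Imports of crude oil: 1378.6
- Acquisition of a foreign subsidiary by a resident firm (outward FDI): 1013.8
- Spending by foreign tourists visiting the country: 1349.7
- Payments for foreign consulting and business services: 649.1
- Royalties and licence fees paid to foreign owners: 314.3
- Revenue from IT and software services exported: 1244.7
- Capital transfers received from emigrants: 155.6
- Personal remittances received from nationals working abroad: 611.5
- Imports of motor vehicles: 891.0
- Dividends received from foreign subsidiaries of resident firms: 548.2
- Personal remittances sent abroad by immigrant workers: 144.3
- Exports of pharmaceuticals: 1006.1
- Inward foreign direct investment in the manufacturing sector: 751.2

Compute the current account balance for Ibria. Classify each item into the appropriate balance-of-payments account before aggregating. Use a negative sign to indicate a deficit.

1288.8

Goods: -1378.6 - 891.0 + 1006.1 = -1263.5
Services: -314.3 + 1349.7 - 340.9 - 649.1 + 498.4 + 1244.7 = 1788.5
Primary income: 548.2
Secondary income: 611.5 - 251.6 - 144.3 = 215.6
Current account = (-1263.5) + 1788.5 + 548.2 + 215.6 = 1288.8
(Excluded from the current account — financial account: foreign purchases of domestic corporate bonds 521.0, acquisition of a foreign subsidiary by a resident firm (outward FDI) 1013.8, inward foreign direct investment in the manufacturing sector 751.2; capital account: capital transfers received from emigrants 155.6.)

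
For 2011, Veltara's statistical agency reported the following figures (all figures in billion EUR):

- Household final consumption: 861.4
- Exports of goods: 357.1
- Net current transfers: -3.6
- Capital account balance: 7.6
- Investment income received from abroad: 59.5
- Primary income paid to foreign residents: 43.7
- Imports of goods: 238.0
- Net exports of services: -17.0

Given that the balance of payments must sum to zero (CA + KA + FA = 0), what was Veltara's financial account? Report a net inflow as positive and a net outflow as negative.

-121.9

Goods balance = 357.1 - 238.0 = 119.1
Services balance = -17.0
Trade balance (goods + services) = 119.1 + (-17.0) = 102.1
Net primary income = 59.5 - 43.7 = 15.8
Net secondary income = -3.6
Current account = 102.1 + 15.8 + (-3.6) = 114.3
Financial account = -(114.3 + 7.6) = -121.9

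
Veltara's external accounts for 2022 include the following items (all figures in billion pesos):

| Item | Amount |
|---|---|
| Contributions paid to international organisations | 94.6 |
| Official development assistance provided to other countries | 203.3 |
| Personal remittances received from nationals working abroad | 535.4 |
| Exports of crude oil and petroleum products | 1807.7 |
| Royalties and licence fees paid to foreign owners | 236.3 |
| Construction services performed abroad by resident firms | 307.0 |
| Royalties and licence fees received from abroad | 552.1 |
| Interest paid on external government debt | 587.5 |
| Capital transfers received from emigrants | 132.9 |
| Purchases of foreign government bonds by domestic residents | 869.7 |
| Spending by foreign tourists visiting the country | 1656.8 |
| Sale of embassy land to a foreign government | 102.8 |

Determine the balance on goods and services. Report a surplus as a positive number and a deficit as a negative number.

Goods: 1807.7
Services: 552.1 + 307.0 + 1656.8 - 236.3 = 2279.6
Trade balance = 1807.7 + 2279.6 = 4087.3
(Excluded from the trade balance — secondary income: contributions paid to international organisations 94.6, official development assistance provided to other countries 203.3, personal remittances received from nationals working abroad 535.4; primary income: interest paid on external government debt 587.5; capital account: capital transfers received from emigrants 132.9, sale of embassy land to a foreign government 102.8; financial account: purchases of foreign government bonds by domestic residents 869.7.)

4087.3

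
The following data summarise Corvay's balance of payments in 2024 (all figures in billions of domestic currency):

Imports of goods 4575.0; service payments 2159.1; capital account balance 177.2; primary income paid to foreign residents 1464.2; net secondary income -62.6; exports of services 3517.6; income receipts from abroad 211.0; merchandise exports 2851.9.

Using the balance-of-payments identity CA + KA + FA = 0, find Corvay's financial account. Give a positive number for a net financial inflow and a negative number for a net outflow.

Goods balance = 2851.9 - 4575.0 = -1723.1
Services balance = 3517.6 - 2159.1 = 1358.5
Trade balance (goods + services) = -1723.1 + 1358.5 = -364.6
Net primary income = 211.0 - 1464.2 = -1253.2
Net secondary income = -62.6
Current account = -364.6 + (-1253.2) + (-62.6) = -1680.4
Financial account = -(-1680.4 + 177.2) = 1503.2

1503.2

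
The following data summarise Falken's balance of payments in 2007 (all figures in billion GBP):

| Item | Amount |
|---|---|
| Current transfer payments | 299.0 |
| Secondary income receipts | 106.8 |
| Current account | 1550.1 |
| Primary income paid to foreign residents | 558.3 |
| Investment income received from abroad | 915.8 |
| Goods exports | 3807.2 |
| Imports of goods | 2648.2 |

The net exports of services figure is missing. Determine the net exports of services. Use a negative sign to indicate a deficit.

Current account = goods balance + services balance + net primary income + net secondary income
Sum of the known components = 1324.3
Net exports of services = CA - (known components) = 1550.1 - 1324.3 = 225.8

225.8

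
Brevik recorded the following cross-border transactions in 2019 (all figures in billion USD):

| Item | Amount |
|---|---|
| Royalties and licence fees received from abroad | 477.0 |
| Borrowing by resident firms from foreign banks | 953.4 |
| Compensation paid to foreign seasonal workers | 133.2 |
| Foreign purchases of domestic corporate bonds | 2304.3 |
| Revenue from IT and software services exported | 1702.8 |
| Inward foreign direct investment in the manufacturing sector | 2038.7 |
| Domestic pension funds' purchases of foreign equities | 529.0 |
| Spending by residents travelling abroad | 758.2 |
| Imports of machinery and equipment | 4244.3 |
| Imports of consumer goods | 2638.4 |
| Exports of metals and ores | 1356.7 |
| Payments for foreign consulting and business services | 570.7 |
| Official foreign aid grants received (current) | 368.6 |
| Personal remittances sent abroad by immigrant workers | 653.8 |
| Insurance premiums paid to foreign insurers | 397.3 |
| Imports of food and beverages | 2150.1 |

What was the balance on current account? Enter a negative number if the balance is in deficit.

Goods: -2150.1 - 2638.4 - 4244.3 + 1356.7 = -7676.1
Services: -758.2 + 477.0 + 1702.8 - 570.7 - 397.3 = 453.6
Primary income: -133.2
Secondary income: 368.6 - 653.8 = -285.2
Current account = (-7676.1) + 453.6 + (-133.2) + (-285.2) = -7640.9
(Excluded from the current account — financial account: borrowing by resident firms from foreign banks 953.4, foreign purchases of domestic corporate bonds 2304.3, inward foreign direct investment in the manufacturing sector 2038.7, domestic pension funds' purchases of foreign equities 529.0.)

-7640.9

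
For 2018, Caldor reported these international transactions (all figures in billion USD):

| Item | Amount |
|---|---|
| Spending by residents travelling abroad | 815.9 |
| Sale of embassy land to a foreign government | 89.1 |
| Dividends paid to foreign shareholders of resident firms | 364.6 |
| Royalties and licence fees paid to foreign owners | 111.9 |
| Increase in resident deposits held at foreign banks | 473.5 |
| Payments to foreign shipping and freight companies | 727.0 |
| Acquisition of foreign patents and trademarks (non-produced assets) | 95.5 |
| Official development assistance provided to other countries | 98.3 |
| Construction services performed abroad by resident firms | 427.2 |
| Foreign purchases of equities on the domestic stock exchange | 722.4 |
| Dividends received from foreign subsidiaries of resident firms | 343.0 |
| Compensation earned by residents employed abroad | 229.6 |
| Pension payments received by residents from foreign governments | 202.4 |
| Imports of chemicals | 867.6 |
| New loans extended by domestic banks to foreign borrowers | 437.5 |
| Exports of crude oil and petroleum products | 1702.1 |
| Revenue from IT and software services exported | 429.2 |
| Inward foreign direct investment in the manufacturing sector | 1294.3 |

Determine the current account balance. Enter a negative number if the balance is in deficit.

348.2

Goods: 1702.1 - 867.6 = 834.5
Services: -815.9 - 111.9 - 727.0 + 427.2 + 429.2 = -798.4
Primary income: -364.6 + 343.0 + 229.6 = 208.0
Secondary income: 202.4 - 98.3 = 104.1
Current account = 834.5 + (-798.4) + 208.0 + 104.1 = 348.2
(Excluded from the current account — capital account: sale of embassy land to a foreign government 89.1, acquisition of foreign patents and trademarks (non-produced assets) 95.5; financial account: increase in resident deposits held at foreign banks 473.5, foreign purchases of equities on the domestic stock exchange 722.4, new loans extended by domestic banks to foreign borrowers 437.5, inward foreign direct investment in the manufacturing sector 1294.3.)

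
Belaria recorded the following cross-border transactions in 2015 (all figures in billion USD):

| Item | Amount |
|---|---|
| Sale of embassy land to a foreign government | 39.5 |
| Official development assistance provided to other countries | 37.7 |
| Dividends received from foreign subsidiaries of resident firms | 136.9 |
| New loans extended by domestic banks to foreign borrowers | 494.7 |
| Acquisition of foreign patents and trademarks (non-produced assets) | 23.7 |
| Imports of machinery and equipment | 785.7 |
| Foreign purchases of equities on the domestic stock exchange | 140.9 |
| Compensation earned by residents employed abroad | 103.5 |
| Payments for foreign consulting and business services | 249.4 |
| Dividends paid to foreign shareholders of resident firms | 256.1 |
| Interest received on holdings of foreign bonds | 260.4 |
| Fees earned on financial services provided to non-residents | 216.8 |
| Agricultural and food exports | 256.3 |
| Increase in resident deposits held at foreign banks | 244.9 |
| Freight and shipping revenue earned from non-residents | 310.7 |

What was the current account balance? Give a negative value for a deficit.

Goods: -785.7 + 256.3 = -529.4
Services: 310.7 + 216.8 - 249.4 = 278.1
Primary income: 136.9 - 256.1 + 260.4 + 103.5 = 244.7
Secondary income: -37.7
Current account = (-529.4) + 278.1 + 244.7 + (-37.7) = -44.3
(Excluded from the current account — capital account: sale of embassy land to a foreign government 39.5, acquisition of foreign patents and trademarks (non-produced assets) 23.7; financial account: new loans extended by domestic banks to foreign borrowers 494.7, foreign purchases of equities on the domestic stock exchange 140.9, increase in resident deposits held at foreign banks 244.9.)

-44.3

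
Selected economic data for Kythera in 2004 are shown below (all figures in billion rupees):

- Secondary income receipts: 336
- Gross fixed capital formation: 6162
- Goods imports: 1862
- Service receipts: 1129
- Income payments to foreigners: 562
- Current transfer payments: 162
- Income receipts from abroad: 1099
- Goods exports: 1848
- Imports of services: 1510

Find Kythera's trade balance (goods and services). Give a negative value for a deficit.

-395

Goods balance = 1848 - 1862 = -14
Services balance = 1129 - 1510 = -381
Trade balance (goods + services) = -14 + (-381) = -395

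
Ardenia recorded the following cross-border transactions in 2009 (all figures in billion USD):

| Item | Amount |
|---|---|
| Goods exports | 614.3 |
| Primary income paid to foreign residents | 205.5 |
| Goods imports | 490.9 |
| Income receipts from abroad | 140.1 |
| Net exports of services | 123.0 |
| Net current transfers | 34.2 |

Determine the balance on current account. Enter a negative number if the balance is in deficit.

215.2

Goods balance = 614.3 - 490.9 = 123.4
Services balance = 123.0
Trade balance (goods + services) = 123.4 + 123.0 = 246.4
Net primary income = 140.1 - 205.5 = -65.4
Net secondary income = 34.2
Current account = 246.4 + (-65.4) + 34.2 = 215.2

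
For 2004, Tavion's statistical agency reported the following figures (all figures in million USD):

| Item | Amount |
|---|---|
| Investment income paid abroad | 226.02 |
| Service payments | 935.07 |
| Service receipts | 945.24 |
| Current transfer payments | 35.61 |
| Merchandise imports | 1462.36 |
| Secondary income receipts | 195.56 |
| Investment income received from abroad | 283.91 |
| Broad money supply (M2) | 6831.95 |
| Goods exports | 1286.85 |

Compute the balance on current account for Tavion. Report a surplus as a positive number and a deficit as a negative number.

52.50

Goods balance = 1286.85 - 1462.36 = -175.51
Services balance = 945.24 - 935.07 = 10.17
Trade balance (goods + services) = -175.51 + 10.17 = -165.34
Net primary income = 283.91 - 226.02 = 57.89
Net secondary income = 195.56 - 35.61 = 159.95
Current account = -165.34 + 57.89 + 159.95 = 52.50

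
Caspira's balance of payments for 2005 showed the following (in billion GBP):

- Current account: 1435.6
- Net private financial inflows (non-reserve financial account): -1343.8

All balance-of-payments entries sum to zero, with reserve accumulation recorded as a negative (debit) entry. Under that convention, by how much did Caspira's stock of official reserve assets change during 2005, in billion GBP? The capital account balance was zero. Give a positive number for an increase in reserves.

91.8

Official reserve transactions balance = -(1435.6 + (-1343.8)) = -91.8
An accumulation of reserves is recorded as a debit (negative entry), so the change in the stock of reserves is the negative of that balance.
Change in official reserves = -(-91.8) = 91.8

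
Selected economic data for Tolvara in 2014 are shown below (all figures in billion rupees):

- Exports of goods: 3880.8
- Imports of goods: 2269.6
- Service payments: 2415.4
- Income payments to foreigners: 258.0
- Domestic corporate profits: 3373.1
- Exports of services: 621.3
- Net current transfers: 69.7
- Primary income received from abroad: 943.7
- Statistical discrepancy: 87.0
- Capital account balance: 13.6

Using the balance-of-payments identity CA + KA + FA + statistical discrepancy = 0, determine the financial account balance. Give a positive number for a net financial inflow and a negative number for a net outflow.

Goods balance = 3880.8 - 2269.6 = 1611.2
Services balance = 621.3 - 2415.4 = -1794.1
Trade balance (goods + services) = 1611.2 + (-1794.1) = -182.9
Net primary income = 943.7 - 258.0 = 685.7
Net secondary income = 69.7
Current account = -182.9 + 685.7 + 69.7 = 572.5
Financial account = -(572.5 + 13.6 + 87.0) = -673.1

-673.1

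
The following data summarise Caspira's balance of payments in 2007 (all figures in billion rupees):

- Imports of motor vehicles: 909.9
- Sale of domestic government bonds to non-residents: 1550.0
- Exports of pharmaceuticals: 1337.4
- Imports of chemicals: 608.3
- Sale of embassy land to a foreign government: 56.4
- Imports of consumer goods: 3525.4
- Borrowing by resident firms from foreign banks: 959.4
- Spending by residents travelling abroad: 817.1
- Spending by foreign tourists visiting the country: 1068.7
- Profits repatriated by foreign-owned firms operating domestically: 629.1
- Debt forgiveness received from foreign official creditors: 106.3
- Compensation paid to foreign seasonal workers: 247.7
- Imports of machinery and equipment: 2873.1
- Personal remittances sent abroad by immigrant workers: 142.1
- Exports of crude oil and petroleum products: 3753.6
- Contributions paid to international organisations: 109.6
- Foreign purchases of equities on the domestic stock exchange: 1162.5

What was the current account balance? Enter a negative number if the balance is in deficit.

Goods: -909.9 - 2873.1 + 3753.6 - 608.3 + 1337.4 - 3525.4 = -2825.7
Services: 1068.7 - 817.1 = 251.6
Primary income: -629.1 - 247.7 = -876.8
Secondary income: -142.1 - 109.6 = -251.7
Current account = (-2825.7) + 251.6 + (-876.8) + (-251.7) = -3702.6
(Excluded from the current account — financial account: sale of domestic government bonds to non-residents 1550.0, borrowing by resident firms from foreign banks 959.4, foreign purchases of equities on the domestic stock exchange 1162.5; capital account: sale of embassy land to a foreign government 56.4, debt forgiveness received from foreign official creditors 106.3.)

-3702.6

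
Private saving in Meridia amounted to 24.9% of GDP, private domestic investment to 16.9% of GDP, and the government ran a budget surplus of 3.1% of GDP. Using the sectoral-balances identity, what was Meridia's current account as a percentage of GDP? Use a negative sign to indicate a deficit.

By the sectoral-balances identity, CA = (S_private - I) + (T - G).
Private balance = 24.9 - 16.9 = 8.0
Government balance (T - G) = 3.1
CA = 8.0 + 3.1 = 11.1

11.1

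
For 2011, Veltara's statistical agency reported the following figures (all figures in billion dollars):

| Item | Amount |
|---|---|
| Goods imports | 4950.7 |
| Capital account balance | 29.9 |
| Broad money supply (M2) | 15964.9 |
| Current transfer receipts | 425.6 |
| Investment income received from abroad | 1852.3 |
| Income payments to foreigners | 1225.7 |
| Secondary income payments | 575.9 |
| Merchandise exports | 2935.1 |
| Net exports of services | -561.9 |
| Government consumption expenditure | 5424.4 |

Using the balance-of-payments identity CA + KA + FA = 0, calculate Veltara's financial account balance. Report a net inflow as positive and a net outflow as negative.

2071.3

Goods balance = 2935.1 - 4950.7 = -2015.6
Services balance = -561.9
Trade balance (goods + services) = -2015.6 + (-561.9) = -2577.5
Net primary income = 1852.3 - 1225.7 = 626.6
Net secondary income = 425.6 - 575.9 = -150.3
Current account = -2577.5 + 626.6 + (-150.3) = -2101.2
Financial account = -(-2101.2 + 29.9) = 2071.3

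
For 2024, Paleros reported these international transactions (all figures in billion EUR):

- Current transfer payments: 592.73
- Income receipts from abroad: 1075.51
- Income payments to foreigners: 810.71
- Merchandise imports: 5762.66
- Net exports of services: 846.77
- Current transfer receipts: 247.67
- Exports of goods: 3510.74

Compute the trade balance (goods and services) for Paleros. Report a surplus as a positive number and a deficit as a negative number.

Goods balance = 3510.74 - 5762.66 = -2251.92
Services balance = 846.77
Trade balance (goods + services) = -2251.92 + 846.77 = -1405.15

-1405.15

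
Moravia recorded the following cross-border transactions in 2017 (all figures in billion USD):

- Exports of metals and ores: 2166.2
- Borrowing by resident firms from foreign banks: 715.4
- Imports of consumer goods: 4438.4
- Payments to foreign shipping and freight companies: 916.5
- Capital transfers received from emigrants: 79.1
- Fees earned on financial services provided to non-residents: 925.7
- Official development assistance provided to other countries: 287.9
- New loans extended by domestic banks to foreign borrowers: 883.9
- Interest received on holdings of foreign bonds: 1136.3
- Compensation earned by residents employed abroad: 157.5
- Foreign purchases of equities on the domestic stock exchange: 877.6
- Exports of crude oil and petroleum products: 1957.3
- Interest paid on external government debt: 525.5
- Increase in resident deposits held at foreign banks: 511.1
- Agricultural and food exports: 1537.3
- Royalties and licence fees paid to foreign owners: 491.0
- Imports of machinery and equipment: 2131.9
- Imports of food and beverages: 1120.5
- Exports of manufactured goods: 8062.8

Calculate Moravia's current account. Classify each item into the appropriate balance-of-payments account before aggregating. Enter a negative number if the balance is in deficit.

6031.4

Goods: -4438.4 + 1537.3 + 2166.2 + 8062.8 - 2131.9 + 1957.3 - 1120.5 = 6032.8
Services: -916.5 + 925.7 - 491.0 = -481.8
Primary income: 1136.3 + 157.5 - 525.5 = 768.3
Secondary income: -287.9
Current account = 6032.8 + (-481.8) + 768.3 + (-287.9) = 6031.4
(Excluded from the current account — financial account: borrowing by resident firms from foreign banks 715.4, new loans extended by domestic banks to foreign borrowers 883.9, foreign purchases of equities on the domestic stock exchange 877.6, increase in resident deposits held at foreign banks 511.1; capital account: capital transfers received from emigrants 79.1.)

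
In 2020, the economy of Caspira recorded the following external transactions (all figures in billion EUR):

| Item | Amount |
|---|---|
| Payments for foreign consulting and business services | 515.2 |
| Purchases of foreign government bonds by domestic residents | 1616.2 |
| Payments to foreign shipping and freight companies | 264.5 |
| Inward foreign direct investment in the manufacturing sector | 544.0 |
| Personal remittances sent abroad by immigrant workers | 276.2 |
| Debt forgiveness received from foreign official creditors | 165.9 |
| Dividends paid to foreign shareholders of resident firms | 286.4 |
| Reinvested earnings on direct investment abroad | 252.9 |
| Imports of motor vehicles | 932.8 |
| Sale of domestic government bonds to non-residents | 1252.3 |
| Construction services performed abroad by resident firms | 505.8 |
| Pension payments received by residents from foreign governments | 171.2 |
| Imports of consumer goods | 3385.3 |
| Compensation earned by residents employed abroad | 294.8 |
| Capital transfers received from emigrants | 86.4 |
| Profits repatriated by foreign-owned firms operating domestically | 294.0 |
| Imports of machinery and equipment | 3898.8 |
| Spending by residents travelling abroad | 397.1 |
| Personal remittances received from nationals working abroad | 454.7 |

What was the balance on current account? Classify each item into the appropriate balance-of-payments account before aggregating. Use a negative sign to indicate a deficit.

Goods: -3898.8 - 932.8 - 3385.3 = -8216.9
Services: -397.1 - 264.5 - 515.2 + 505.8 = -671.0
Primary income: 252.9 + 294.8 - 294.0 - 286.4 = -32.7
Secondary income: 171.2 - 276.2 + 454.7 = 349.7
Current account = (-8216.9) + (-671.0) + (-32.7) + 349.7 = -8570.9
(Excluded from the current account — financial account: purchases of foreign government bonds by domestic residents 1616.2, inward foreign direct investment in the manufacturing sector 544.0, sale of domestic government bonds to non-residents 1252.3; capital account: debt forgiveness received from foreign official creditors 165.9, capital transfers received from emigrants 86.4.)

-8570.9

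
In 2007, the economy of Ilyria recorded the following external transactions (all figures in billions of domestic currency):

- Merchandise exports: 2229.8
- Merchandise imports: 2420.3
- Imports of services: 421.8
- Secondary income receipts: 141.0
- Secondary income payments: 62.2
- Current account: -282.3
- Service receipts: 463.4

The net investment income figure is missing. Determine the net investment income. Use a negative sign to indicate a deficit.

-212.2

Current account = goods balance + services balance + net primary income + net secondary income
Sum of the known components = -70.1
Net investment income = CA - (known components) = -282.3 - (-70.1) = -212.2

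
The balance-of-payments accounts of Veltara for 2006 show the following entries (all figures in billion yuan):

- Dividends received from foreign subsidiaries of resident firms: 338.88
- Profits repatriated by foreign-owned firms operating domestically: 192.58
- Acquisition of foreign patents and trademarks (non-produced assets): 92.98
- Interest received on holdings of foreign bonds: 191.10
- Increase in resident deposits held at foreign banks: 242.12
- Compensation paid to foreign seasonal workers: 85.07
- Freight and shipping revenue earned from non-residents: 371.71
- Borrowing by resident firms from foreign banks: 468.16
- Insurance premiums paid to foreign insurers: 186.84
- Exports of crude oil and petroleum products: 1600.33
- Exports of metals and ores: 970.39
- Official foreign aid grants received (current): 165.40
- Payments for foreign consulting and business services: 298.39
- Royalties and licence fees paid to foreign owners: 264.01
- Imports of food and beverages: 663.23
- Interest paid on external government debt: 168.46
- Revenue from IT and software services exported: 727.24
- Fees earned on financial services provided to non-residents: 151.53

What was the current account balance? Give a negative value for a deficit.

2658.00

Goods: 1600.33 - 663.23 + 970.39 = 1907.49
Services: 727.24 - 264.01 + 371.71 + 151.53 - 186.84 - 298.39 = 501.24
Primary income: 338.88 - 85.07 + 191.10 - 192.58 - 168.46 = 83.87
Secondary income: 165.40
Current account = 1907.49 + 501.24 + 83.87 + 165.40 = 2658.00
(Excluded from the current account — capital account: acquisition of foreign patents and trademarks (non-produced assets) 92.98; financial account: increase in resident deposits held at foreign banks 242.12, borrowing by resident firms from foreign banks 468.16.)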